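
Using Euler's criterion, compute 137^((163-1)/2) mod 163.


p = 163 is prime and the exponent is (p-1)/2 = 81, so by Euler's criterion 137^81 = (137/163) = +1 or -1 mod 163.
Compute by square-and-multiply:
  81 = 64 + 16 + 1 (binary 1010001)
  Repeated squaring mod 163: 137^1 = 137, 137^2 = 24, 137^4 = 87, 137^8 = 71, 137^16 = 151, 137^32 = 144, 137^64 = 35
  137^81 = 137^64 * 137^16 * 137^1 = 35 * 151 * 137 mod 163
    35 * 151 = 5285 = 69 mod 163
    69 * 137 = 9453 = 162 mod 163
  137^81 = 162 mod 163
Result 162 = p - 1 = -1 mod 163: 137 is a quadratic non-residue mod 163. As a residue in [0, p-1] the value is 162.
137^81 mod 163 = 162

162


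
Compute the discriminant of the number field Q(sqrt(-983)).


For K = Q(sqrt(d)) with d squarefree: disc(K) = d if d = 1 mod 4, and disc(K) = 4d if d = 2 or 3 mod 4.
Here d = -983, and d mod 4 = 1.
d = 1 mod 4 (O_K = Z[(1+sqrt(d))/2]), so disc(K) = d = -983

-983


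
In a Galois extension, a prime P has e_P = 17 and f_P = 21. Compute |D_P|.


|D_P| = e * f
= 17 * 21
= 357

357


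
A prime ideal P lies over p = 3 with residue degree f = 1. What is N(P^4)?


N(P^a) = p^(a*f)
= 3^(4*1)
= 3^4
= 81

81


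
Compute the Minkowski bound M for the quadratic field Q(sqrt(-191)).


d = -191, d mod 4 = 1, so disc(K) = d = -191; |disc(K)| = 191
Imaginary quadratic field, so n = 2, s = r2 = 1, r1 = 0
M = (n!/n^n) * (4/pi)^s * sqrt(|disc(K)|) = (2!/2^2) * (4/pi)^1 * sqrt(191)
= 0.5 * 1.273240 * 13.820275
= 8.7983

8.7983


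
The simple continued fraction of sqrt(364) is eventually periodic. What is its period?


Run the CF algorithm for sqrt(364).
a_0 = floor(sqrt(364)) = 19; set m_0=0, q_0=1.
Recurrence: m' = q*a - m,  q' = (d - m'^2)/q,  a' = floor((a_0 + m')/q').
  step 1: m=19, q=3, a=12
  step 2: m=17, q=25, a=1
  step 3: m=8, q=12, a=2
  step 4: m=16, q=9, a=3
  step 5: m=11, q=27, a=1
  step 6: m=16, q=4, a=8
  step 7: m=16, q=27, a=1
  step 8: m=11, q=9, a=3
  step 9: m=16, q=12, a=2
  step 10: m=8, q=25, a=1
  step 11: m=17, q=3, a=12
  step 12: m=19, q=1, a=38
a_12 = 2*a_0 = 38, so the period closes here.
sqrt(364) = [19; 12, 1, 2, 3, 1, 8, 1, 3, 2, 1, 12, 38]
Period length = 12

12


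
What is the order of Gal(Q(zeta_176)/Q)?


|Gal(Q(zeta_176)/Q)| = phi(176)
= 80

80


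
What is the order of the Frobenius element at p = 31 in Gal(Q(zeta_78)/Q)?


The Frobenius at p in Gal(Q(zeta_n)/Q) = (Z/nZ)* is the class of p, so its order is ord_78(31), the smallest k >= 1 with 31^k = 1 mod 78.
n = 78 = 2 * 3 * 13, phi(78) = 24; the order divides phi(n).
Divisors of 24: 1, 2, 3, 4, 6, 8, 12, 24
Repeated squaring mod 78: 31^1 = 31, 31^2 = 25, 31^4 = 1, 31^8 = 1, 31^16 = 1
Test divisors in increasing order:
  k=1: 31^1 = 31 mod 78
  k=2: 31^2 = 25 mod 78
  k=3: 31^3 = 25 * 31 = 73 mod 78
  k=4: 31^4 = 1 mod 78  <- first divisor giving 1
Order = 4

4


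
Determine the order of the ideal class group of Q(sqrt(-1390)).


K = Q(sqrt(-1390)). d mod 4 = 2, so D = disc(K) = 4d = -5560
h(K) equals the number of primitive reduced positive-definite forms (a, b, c) = a*x^2 + b*x*y + c*y^2 with b^2 - 4ac = D,
where reduced means |b| <= a <= c, with b >= 0 whenever |b| = a or a = c, and primitive means gcd(a, b, c) = 1.
Reduced forces 3a^2 <= |D| = 5560, so 1 <= a <= 43; b must have the parity of D, and c = (b^2 - D)/(4a) must be an integer >= a.
Enumerate a = 1..43, b in [-a, a]:
  a=1: (1, 0, 1390)  [1]
  a=2: (2, 0, 695)  [1]
  a=3..4: none
  a=5: (5, 0, 278)  [1]
  a=6..9: none
  a=10: (10, 0, 139)  [1]
  a=11..12: none
  a=13: (13, -2, 107), (13, 2, 107)  [2]
  a=14..16: none
  a=17: (17, -4, 82), (17, 4, 82)  [2]
  a=18: none
  a=19: (19, -8, 74), (19, 8, 74)  [2]
  a=20..22: none
  a=23: (23, -12, 62), (23, 12, 62)  [2]
  a=24..25: none
  a=26: (26, -24, 59), (26, 24, 59)  [2]
  a=27..30: none
  a=31: (31, -12, 46), (31, 12, 46)  [2]
  a=32..33: none
  a=34: (34, -4, 41), (34, 4, 41)  [2]
  a=35..36: none
  a=37: (37, -8, 38), (37, 8, 38)  [2]
  a=38..43: none
Total reduced forms: 1 + 1 + 1 + 1 + 2 + 2 + 2 + 2 + 2 + 2 + 2 + 2 = 20
h = 20

20


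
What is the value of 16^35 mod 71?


p = 71 is prime and the exponent is (p-1)/2 = 35, so by Euler's criterion 16^35 = (16/71) = +1 or -1 mod 71.
Compute by square-and-multiply:
  35 = 32 + 2 + 1 (binary 100011)
  Repeated squaring mod 71: 16^1 = 16, 16^2 = 43, 16^4 = 3, 16^8 = 9, 16^16 = 10, 16^32 = 29
  16^35 = 16^32 * 16^2 * 16^1 = 29 * 43 * 16 mod 71
    29 * 43 = 1247 = 40 mod 71
    40 * 16 = 640 = 1 mod 71
  16^35 = 1 mod 71
Result 1: 16 is a quadratic residue mod 71.
16^35 mod 71 = 1

1


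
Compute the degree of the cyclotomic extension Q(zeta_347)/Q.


The degree equals Euler's totient phi(347).
347 = 347
phi(347) = 346

346


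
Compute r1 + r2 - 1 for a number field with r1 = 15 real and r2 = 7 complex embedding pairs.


By Dirichlet's unit theorem:
rank = r1 + r2 - 1
= 15 + 7 - 1
= 21

21


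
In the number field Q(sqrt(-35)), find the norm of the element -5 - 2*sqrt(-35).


N(a + b*sqrt(d)) = a^2 - d*b^2
= (-5)^2 - (-35)*(-2)^2
= 25 + 140
= 165

165


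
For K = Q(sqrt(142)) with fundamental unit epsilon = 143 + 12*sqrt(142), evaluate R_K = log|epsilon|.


epsilon = 143 + 12*sqrt(142)
= 285.9965
R = ln(285.9965)
= 5.6560

5.6560


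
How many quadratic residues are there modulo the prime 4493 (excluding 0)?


For prime p, the number of non-zero quadratic residues is (p-1)/2.
= (4493-1)/2
= 2246

2246


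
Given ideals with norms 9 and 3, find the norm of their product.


N(IJ) = N(I) * N(J)
= 9 * 3
= 27

27


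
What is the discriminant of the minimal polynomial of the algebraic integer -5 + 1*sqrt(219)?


The element -5 + 1*sqrt(219) has minimal polynomial:
x^2 + 10*x - 194
Discriminant = (10)^2 - 4*(-194)
= 100 + 776
= 876

876


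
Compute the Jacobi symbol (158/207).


Compute (158/207) via quadratic reciprocity:
  pull out 2: (2/207) = +1  (since 207 mod 8 = 7)
  reciprocity: (79/207) -> -(207/79)
  reduce: (49/79)
  reciprocity: (49/79) -> +(79/49)
  reduce: (30/49)
  pull out 2: (2/49) = +1  (since 49 mod 8 = 1)
  reciprocity: (15/49) -> +(49/15)
  reduce: (4/15)
  pull out 2: (2/15) = +1  (since 15 mod 8 = 7)
  pull out 2: (2/15) = +1  (since 15 mod 8 = 7)
  (1/15) = 1
Product of signs = -1

-1


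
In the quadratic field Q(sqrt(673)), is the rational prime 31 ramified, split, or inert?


K = Q(sqrt(673)). Since d mod 4 = 1, disc(K) = 673.
Check p | disc: 673 mod 31 = 22.
p does not divide disc. Compute Legendre symbol (d/p):
22^((31-1)/2) mod 31 = -1
(d/p) = -1, so p is inert: (p) stays prime with e=1, f=2, g=1.
Therefore p is inert.

inert


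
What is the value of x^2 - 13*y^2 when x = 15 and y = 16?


x^2 - d*y^2
= 15^2 - 13*16^2
= 225 - 3328
= -3103

-3103


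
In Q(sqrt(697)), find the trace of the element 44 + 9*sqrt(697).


Tr(a + b*sqrt(d)) = (a + b*sqrt(d)) + (a - b*sqrt(d)) = 2a
= 2 * (44)
= 88

88


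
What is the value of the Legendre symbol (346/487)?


p = 487 is prime, so compute (346/487) with the reciprocity algorithm (Jacobi-symbol steps: pull out 2s via (2/n), flip via reciprocity, reduce):
  pull out 2: (2/487) = +1  (since 487 mod 8 = 7)
  reciprocity: (173/487) -> +(487/173)
  reduce: (141/173)
  reciprocity: (141/173) -> +(173/141)
  reduce: (32/141)
  pull out 2: (2/141) = -1  (since 141 mod 8 = 5)
  pull out 2: (2/141) = -1  (since 141 mod 8 = 5)
  pull out 2: (2/141) = -1  (since 141 mod 8 = 5)
  pull out 2: (2/141) = -1  (since 141 mod 8 = 5)
  pull out 2: (2/141) = -1  (since 141 mod 8 = 5)
  (1/141) = 1
Product of signs = -1
(346/487) = -1

-1


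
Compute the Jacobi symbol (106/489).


Compute (106/489) via quadratic reciprocity:
  pull out 2: (2/489) = +1  (since 489 mod 8 = 1)
  reciprocity: (53/489) -> +(489/53)
  reduce: (12/53)
  pull out 2: (2/53) = -1  (since 53 mod 8 = 5)
  pull out 2: (2/53) = -1  (since 53 mod 8 = 5)
  reciprocity: (3/53) -> +(53/3)
  reduce: (2/3)
  pull out 2: (2/3) = -1  (since 3 mod 8 = 3)
  (1/3) = 1
Product of signs = -1

-1


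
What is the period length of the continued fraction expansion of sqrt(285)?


Run the CF algorithm for sqrt(285).
a_0 = floor(sqrt(285)) = 16; set m_0=0, q_0=1.
Recurrence: m' = q*a - m,  q' = (d - m'^2)/q,  a' = floor((a_0 + m')/q').
  step 1: m=16, q=29, a=1
  step 2: m=13, q=4, a=7
  step 3: m=15, q=15, a=2
  step 4: m=15, q=4, a=7
  step 5: m=13, q=29, a=1
  step 6: m=16, q=1, a=32
a_6 = 2*a_0 = 32, so the period closes here.
sqrt(285) = [16; 1, 7, 2, 7, 1, 32]
Period length = 6

6


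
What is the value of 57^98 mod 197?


p = 197 is prime and the exponent is (p-1)/2 = 98, so by Euler's criterion 57^98 = (57/197) = +1 or -1 mod 197.
Compute by square-and-multiply:
  98 = 64 + 32 + 2 (binary 1100010)
  Repeated squaring mod 197: 57^1 = 57, 57^2 = 97, 57^4 = 150, 57^8 = 42, 57^16 = 188, 57^32 = 81, 57^64 = 60
  57^98 = 57^64 * 57^32 * 57^2 = 60 * 81 * 97 mod 197
    60 * 81 = 4860 = 132 mod 197
    132 * 97 = 12804 = 196 mod 197
  57^98 = 196 mod 197
Result 196 = p - 1 = -1 mod 197: 57 is a quadratic non-residue mod 197. As a residue in [0, p-1] the value is 196.
57^98 mod 197 = 196

196


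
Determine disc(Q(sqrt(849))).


For K = Q(sqrt(d)) with d squarefree: disc(K) = d if d = 1 mod 4, and disc(K) = 4d if d = 2 or 3 mod 4.
Here d = 849, and d mod 4 = 1.
d = 1 mod 4 (O_K = Z[(1+sqrt(d))/2]), so disc(K) = d = 849

849


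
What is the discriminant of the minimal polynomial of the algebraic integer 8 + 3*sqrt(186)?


The element 8 + 3*sqrt(186) has minimal polynomial:
x^2 - 16*x - 1610
Discriminant = (-16)^2 - 4*(-1610)
= 256 + 6440
= 6696

6696


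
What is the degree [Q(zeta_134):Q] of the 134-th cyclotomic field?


The degree equals Euler's totient phi(134).
134 = 2 * 67
phi(134) = 66

66


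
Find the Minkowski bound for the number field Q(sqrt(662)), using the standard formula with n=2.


d = 662, d mod 4 = 2, so disc(K) = 4d = 2648; |disc(K)| = 2648
Real quadratic field, so n = 2, s = r2 = 0, r1 = 2
M = (n!/n^n) * (4/pi)^s * sqrt(|disc(K)|) = (2!/2^2) * (4/pi)^0 * sqrt(2648)
= 0.5 * 1.000000 * 51.458721
= 25.7294

25.7294


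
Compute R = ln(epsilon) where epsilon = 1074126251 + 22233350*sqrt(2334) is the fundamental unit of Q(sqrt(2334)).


epsilon = 1074126251 + 22233350*sqrt(2334)
= 2.1483e+09
R = ln(2.1483e+09)
= 21.4879

21.4879


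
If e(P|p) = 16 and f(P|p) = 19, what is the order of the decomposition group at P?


|D_P| = e * f
= 16 * 19
= 304

304


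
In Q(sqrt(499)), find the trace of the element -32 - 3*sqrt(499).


Tr(a + b*sqrt(d)) = (a + b*sqrt(d)) + (a - b*sqrt(d)) = 2a
= 2 * (-32)
= -64

-64


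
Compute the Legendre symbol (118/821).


p = 821 is prime, so compute (118/821) with the reciprocity algorithm (Jacobi-symbol steps: pull out 2s via (2/n), flip via reciprocity, reduce):
  pull out 2: (2/821) = -1  (since 821 mod 8 = 5)
  reciprocity: (59/821) -> +(821/59)
  reduce: (54/59)
  pull out 2: (2/59) = -1  (since 59 mod 8 = 3)
  reciprocity: (27/59) -> -(59/27)
  reduce: (5/27)
  reciprocity: (5/27) -> +(27/5)
  reduce: (2/5)
  pull out 2: (2/5) = -1  (since 5 mod 8 = 5)
  (1/5) = 1
Product of signs = 1
(118/821) = 1

1


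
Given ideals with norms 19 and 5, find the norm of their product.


N(IJ) = N(I) * N(J)
= 19 * 5
= 95

95


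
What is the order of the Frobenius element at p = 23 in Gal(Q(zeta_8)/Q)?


The Frobenius at p in Gal(Q(zeta_n)/Q) = (Z/nZ)* is the class of p, so its order is ord_8(23), the smallest k >= 1 with 23^k = 1 mod 8.
n = 8 = 2^3, phi(8) = 4; the order divides phi(n).
Divisors of 4: 1, 2, 4
Repeated squaring mod 8: 23^1 = 7, 23^2 = 1, 23^4 = 1
Test divisors in increasing order:
  k=1: 23^1 = 7 mod 8
  k=2: 23^2 = 1 mod 8  <- first divisor giving 1
Order = 2

2


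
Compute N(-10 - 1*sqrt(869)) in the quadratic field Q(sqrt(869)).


N(a + b*sqrt(d)) = a^2 - d*b^2
= (-10)^2 - (869)*(-1)^2
= 100 - 869
= -769

-769


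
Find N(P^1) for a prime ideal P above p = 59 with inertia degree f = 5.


N(P^a) = p^(a*f)
= 59^(1*5)
= 59^5
= 714924299

714924299


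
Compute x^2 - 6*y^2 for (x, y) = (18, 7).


x^2 - d*y^2
= 18^2 - 6*7^2
= 324 - 294
= 30

30


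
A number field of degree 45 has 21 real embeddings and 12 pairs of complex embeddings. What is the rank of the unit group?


By Dirichlet's unit theorem:
rank = r1 + r2 - 1
= 21 + 12 - 1
= 32

32


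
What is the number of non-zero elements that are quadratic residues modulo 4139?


For prime p, the number of non-zero quadratic residues is (p-1)/2.
= (4139-1)/2
= 2069

2069


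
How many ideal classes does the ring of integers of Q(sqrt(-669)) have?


K = Q(sqrt(-669)). d mod 4 = 3, so D = disc(K) = 4d = -2676
h(K) equals the number of primitive reduced positive-definite forms (a, b, c) = a*x^2 + b*x*y + c*y^2 with b^2 - 4ac = D,
where reduced means |b| <= a <= c, with b >= 0 whenever |b| = a or a = c, and primitive means gcd(a, b, c) = 1.
Reduced forces 3a^2 <= |D| = 2676, so 1 <= a <= 29; b must have the parity of D, and c = (b^2 - D)/(4a) must be an integer >= a.
Enumerate a = 1..29, b in [-a, a]:
  a=1: (1, 0, 669)  [1]
  a=2: (2, 2, 335)  [1]
  a=3: (3, 0, 223)  [1]
  a=4: none
  a=5: (5, -2, 134), (5, 2, 134)  [2]
  a=6: (6, 6, 113)  [1]
  a=7..9: none
  a=10: (10, -2, 67), (10, 2, 67)  [2]
  a=11..14: none
  a=15: (15, -12, 47), (15, 12, 47)  [2]
  a=16..24: none
  a=25: (25, -18, 30), (25, 18, 30)  [2]
  a=26..29: none
Total reduced forms: 1 + 1 + 1 + 2 + 1 + 2 + 2 + 2 = 12
h = 12

12


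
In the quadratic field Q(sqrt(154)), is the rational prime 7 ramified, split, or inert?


K = Q(sqrt(154)). Since d mod 4 = 2, disc(K) = 616.
Check p | disc: 616 mod 7 = 0.
p divides disc, so p ramifies: (p) = P^2 with e=2, f=1, g=1.
Therefore p is ramified.

ramified


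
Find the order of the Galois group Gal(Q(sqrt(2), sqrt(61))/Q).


The 2 square roots of distinct primes are multiplicatively independent over Q,
so [K:Q] = 2^2 and Gal(K/Q) is isomorphic to (Z/2Z)^2.
|Gal| = 2^2 = 4

4


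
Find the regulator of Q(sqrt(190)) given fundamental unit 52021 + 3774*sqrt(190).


epsilon = 52021 + 3774*sqrt(190)
= 104042.0000
R = ln(104042.0000)
= 11.5525

11.5525


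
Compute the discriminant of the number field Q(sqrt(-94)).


For K = Q(sqrt(d)) with d squarefree: disc(K) = d if d = 1 mod 4, and disc(K) = 4d if d = 2 or 3 mod 4.
Here d = -94, and d mod 4 = 2.
d = 2 mod 4, not 1 (O_K = Z[sqrt(d)]), so disc(K) = 4d = 4 * (-94) = -376

-376


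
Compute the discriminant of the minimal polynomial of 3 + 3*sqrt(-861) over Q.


The element 3 + 3*sqrt(-861) has minimal polynomial:
x^2 - 6*x + 7758
Discriminant = (-6)^2 - 4*(7758)
= 36 - 31032
= -30996

-30996


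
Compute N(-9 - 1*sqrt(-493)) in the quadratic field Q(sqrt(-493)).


N(a + b*sqrt(d)) = a^2 - d*b^2
= (-9)^2 - (-493)*(-1)^2
= 81 + 493
= 574

574


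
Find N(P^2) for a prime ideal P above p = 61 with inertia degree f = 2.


N(P^a) = p^(a*f)
= 61^(2*2)
= 61^4
= 13845841

13845841


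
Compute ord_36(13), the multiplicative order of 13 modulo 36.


We want ord_36(13), the smallest k >= 1 with 13^k = 1 mod 36.
n = 36 = 2^2 * 3^2, phi(36) = 12; the order divides phi(n).
Divisors of 12: 1, 2, 3, 4, 6, 12
Repeated squaring mod 36: 13^1 = 13, 13^2 = 25, 13^4 = 13, 13^8 = 25
Test divisors in increasing order:
  k=1: 13^1 = 13 mod 36
  k=2: 13^2 = 25 mod 36
  k=3: 13^3 = 25 * 13 = 1 mod 36  <- first divisor giving 1
Order = 3

3


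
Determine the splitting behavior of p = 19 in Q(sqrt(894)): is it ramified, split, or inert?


K = Q(sqrt(894)). Since d mod 4 = 2, disc(K) = 3576.
Check p | disc: 3576 mod 19 = 4.
p does not divide disc. Compute Legendre symbol (d/p):
1^((19-1)/2) mod 19 = 1
(d/p) = 1, so p splits: (p) = P*P' with e=1, f=1, g=2.
Therefore p is split.

split


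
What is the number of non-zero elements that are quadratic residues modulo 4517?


For prime p, the number of non-zero quadratic residues is (p-1)/2.
= (4517-1)/2
= 2258

2258


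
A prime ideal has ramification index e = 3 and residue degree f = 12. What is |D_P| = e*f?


|D_P| = e * f
= 3 * 12
= 36

36


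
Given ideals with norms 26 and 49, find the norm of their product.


N(IJ) = N(I) * N(J)
= 26 * 49
= 1274

1274


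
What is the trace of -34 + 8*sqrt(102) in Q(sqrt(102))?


Tr(a + b*sqrt(d)) = (a + b*sqrt(d)) + (a - b*sqrt(d)) = 2a
= 2 * (-34)
= -68

-68


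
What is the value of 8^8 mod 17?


p = 17 is prime and the exponent is (p-1)/2 = 8, so by Euler's criterion 8^8 = (8/17) = +1 or -1 mod 17.
Compute by square-and-multiply:
  8 = 8 (binary 1000)
  Repeated squaring mod 17: 8^1 = 8, 8^2 = 13, 8^4 = 16, 8^8 = 1
  8^8 = 1 mod 17
Result 1: 8 is a quadratic residue mod 17.
8^8 mod 17 = 1

1


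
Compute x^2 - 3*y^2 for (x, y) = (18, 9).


x^2 - d*y^2
= 18^2 - 3*9^2
= 324 - 243
= 81

81


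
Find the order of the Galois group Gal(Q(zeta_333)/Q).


|Gal(Q(zeta_333)/Q)| = phi(333)
= 216

216


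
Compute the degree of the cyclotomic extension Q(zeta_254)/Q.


The degree equals Euler's totient phi(254).
254 = 2 * 127
phi(254) = 126

126


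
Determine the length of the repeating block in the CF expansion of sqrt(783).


Run the CF algorithm for sqrt(783).
a_0 = floor(sqrt(783)) = 27; set m_0=0, q_0=1.
Recurrence: m' = q*a - m,  q' = (d - m'^2)/q,  a' = floor((a_0 + m')/q').
  step 1: m=27, q=54, a=1
  step 2: m=27, q=1, a=54
a_2 = 2*a_0 = 54, so the period closes here.
sqrt(783) = [27; 1, 54]
Period length = 2

2


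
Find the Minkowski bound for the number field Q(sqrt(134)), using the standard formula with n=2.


d = 134, d mod 4 = 2, so disc(K) = 4d = 536; |disc(K)| = 536
Real quadratic field, so n = 2, s = r2 = 0, r1 = 2
M = (n!/n^n) * (4/pi)^s * sqrt(|disc(K)|) = (2!/2^2) * (4/pi)^0 * sqrt(536)
= 0.5 * 1.000000 * 23.151674
= 11.5758

11.5758


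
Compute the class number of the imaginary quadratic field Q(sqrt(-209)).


K = Q(sqrt(-209)). d mod 4 = 3, so D = disc(K) = 4d = -836
h(K) equals the number of primitive reduced positive-definite forms (a, b, c) = a*x^2 + b*x*y + c*y^2 with b^2 - 4ac = D,
where reduced means |b| <= a <= c, with b >= 0 whenever |b| = a or a = c, and primitive means gcd(a, b, c) = 1.
Reduced forces 3a^2 <= |D| = 836, so 1 <= a <= 16; b must have the parity of D, and c = (b^2 - D)/(4a) must be an integer >= a.
Enumerate a = 1..16, b in [-a, a]:
  a=1: (1, 0, 209)  [1]
  a=2: (2, 2, 105)  [1]
  a=3: (3, -2, 70), (3, 2, 70)  [2]
  a=4: none
  a=5: (5, -2, 42), (5, 2, 42)  [2]
  a=6: (6, -2, 35), (6, 2, 35)  [2]
  a=7: (7, -2, 30), (7, 2, 30)  [2]
  a=8: none
  a=9: (9, -8, 25), (9, 8, 25)  [2]
  a=10: (10, -2, 21), (10, 2, 21)  [2]
  a=11: (11, 0, 19)  [1]
  a=12: none
  a=13: (13, -10, 18), (13, 10, 18)  [2]
  a=14: (14, -2, 15), (14, 2, 15)  [2]
  a=15: (15, 8, 15)  [1]
  a=16: none
Total reduced forms: 1 + 1 + 2 + 2 + 2 + 2 + 2 + 2 + 1 + 2 + 2 + 1 = 20
h = 20

20


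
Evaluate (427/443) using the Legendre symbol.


p = 443 is prime, so compute (427/443) with the reciprocity algorithm (Jacobi-symbol steps: pull out 2s via (2/n), flip via reciprocity, reduce):
  reciprocity: (427/443) -> -(443/427)
  reduce: (16/427)
  pull out 2: (2/427) = -1  (since 427 mod 8 = 3)
  pull out 2: (2/427) = -1  (since 427 mod 8 = 3)
  pull out 2: (2/427) = -1  (since 427 mod 8 = 3)
  pull out 2: (2/427) = -1  (since 427 mod 8 = 3)
  (1/427) = 1
Product of signs = -1
(427/443) = -1

-1


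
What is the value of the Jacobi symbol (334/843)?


Compute (334/843) via quadratic reciprocity:
  pull out 2: (2/843) = -1  (since 843 mod 8 = 3)
  reciprocity: (167/843) -> -(843/167)
  reduce: (8/167)
  pull out 2: (2/167) = +1  (since 167 mod 8 = 7)
  pull out 2: (2/167) = +1  (since 167 mod 8 = 7)
  pull out 2: (2/167) = +1  (since 167 mod 8 = 7)
  (1/167) = 1
Product of signs = 1

1


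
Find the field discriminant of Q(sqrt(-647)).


For K = Q(sqrt(d)) with d squarefree: disc(K) = d if d = 1 mod 4, and disc(K) = 4d if d = 2 or 3 mod 4.
Here d = -647, and d mod 4 = 1.
d = 1 mod 4 (O_K = Z[(1+sqrt(d))/2]), so disc(K) = d = -647

-647


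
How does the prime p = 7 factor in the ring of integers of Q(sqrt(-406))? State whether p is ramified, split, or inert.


K = Q(sqrt(-406)). Since d mod 4 = 2, disc(K) = -1624.
Check p | disc: -1624 mod 7 = 0.
p divides disc, so p ramifies: (p) = P^2 with e=2, f=1, g=1.
Therefore p is ramified.

ramified


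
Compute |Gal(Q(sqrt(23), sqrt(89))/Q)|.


The 2 square roots of distinct primes are multiplicatively independent over Q,
so [K:Q] = 2^2 and Gal(K/Q) is isomorphic to (Z/2Z)^2.
|Gal| = 2^2 = 4

4


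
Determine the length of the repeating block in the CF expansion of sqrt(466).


Run the CF algorithm for sqrt(466).
a_0 = floor(sqrt(466)) = 21; set m_0=0, q_0=1.
Recurrence: m' = q*a - m,  q' = (d - m'^2)/q,  a' = floor((a_0 + m')/q').
  step 1: m=21, q=25, a=1
  step 2: m=4, q=18, a=1
  step 3: m=14, q=15, a=2
  step 4: m=16, q=14, a=2
  step 5: m=12, q=23, a=1
  step 6: m=11, q=15, a=2
  step 7: m=19, q=7, a=5
  step 8: m=16, q=30, a=1
  step 9: m=14, q=9, a=3
  step 10: m=13, q=33, a=1
  step 11: m=20, q=2, a=20
  step 12: m=20, q=33, a=1
  step 13: m=13, q=9, a=3
  step 14: m=14, q=30, a=1
  step 15: m=16, q=7, a=5
  step 16: m=19, q=15, a=2
  step 17: m=11, q=23, a=1
  step 18: m=12, q=14, a=2
  step 19: m=16, q=15, a=2
  step 20: m=14, q=18, a=1
  step 21: m=4, q=25, a=1
  step 22: m=21, q=1, a=42
a_22 = 2*a_0 = 42, so the period closes here.
sqrt(466) = [21; 1, 1, 2, 2, 1, 2, 5, 1, 3, 1, 20, 1, 3, 1, 5, 2, 1, 2, 2, 1, 1, 42]
Period length = 22

22


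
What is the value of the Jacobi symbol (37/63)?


Compute (37/63) via quadratic reciprocity:
  reciprocity: (37/63) -> +(63/37)
  reduce: (26/37)
  pull out 2: (2/37) = -1  (since 37 mod 8 = 5)
  reciprocity: (13/37) -> +(37/13)
  reduce: (11/13)
  reciprocity: (11/13) -> +(13/11)
  reduce: (2/11)
  pull out 2: (2/11) = -1  (since 11 mod 8 = 3)
  (1/11) = 1
Product of signs = 1

1


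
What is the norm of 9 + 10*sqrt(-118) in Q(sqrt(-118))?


N(a + b*sqrt(d)) = a^2 - d*b^2
= (9)^2 - (-118)*(10)^2
= 81 + 11800
= 11881

11881


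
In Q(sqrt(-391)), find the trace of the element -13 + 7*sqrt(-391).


Tr(a + b*sqrt(d)) = (a + b*sqrt(d)) + (a - b*sqrt(d)) = 2a
= 2 * (-13)
= -26

-26


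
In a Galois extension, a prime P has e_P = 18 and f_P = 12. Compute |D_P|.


|D_P| = e * f
= 18 * 12
= 216

216


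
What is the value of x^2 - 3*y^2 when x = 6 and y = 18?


x^2 - d*y^2
= 6^2 - 3*18^2
= 36 - 972
= -936

-936


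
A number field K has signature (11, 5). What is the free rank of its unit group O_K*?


By Dirichlet's unit theorem:
rank = r1 + r2 - 1
= 11 + 5 - 1
= 15

15


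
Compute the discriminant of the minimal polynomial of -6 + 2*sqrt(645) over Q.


The element -6 + 2*sqrt(645) has minimal polynomial:
x^2 + 12*x - 2544
Discriminant = (12)^2 - 4*(-2544)
= 144 + 10176
= 10320

10320


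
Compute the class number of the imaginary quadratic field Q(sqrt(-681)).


K = Q(sqrt(-681)). d mod 4 = 3, so D = disc(K) = 4d = -2724
h(K) equals the number of primitive reduced positive-definite forms (a, b, c) = a*x^2 + b*x*y + c*y^2 with b^2 - 4ac = D,
where reduced means |b| <= a <= c, with b >= 0 whenever |b| = a or a = c, and primitive means gcd(a, b, c) = 1.
Reduced forces 3a^2 <= |D| = 2724, so 1 <= a <= 30; b must have the parity of D, and c = (b^2 - D)/(4a) must be an integer >= a.
Enumerate a = 1..30, b in [-a, a]:
  a=1: (1, 0, 681)  [1]
  a=2: (2, 2, 341)  [1]
  a=3: (3, 0, 227)  [1]
  a=4: none
  a=5: (5, -4, 137), (5, 4, 137)  [2]
  a=6: (6, 6, 115)  [1]
  a=7..9: none
  a=10: (10, -6, 69), (10, 6, 69)  [2]
  a=11: (11, -2, 62), (11, 2, 62)  [2]
  a=12..14: none
  a=15: (15, -6, 46), (15, 6, 46)  [2]
  a=16: none
  a=17: (17, -8, 41), (17, 8, 41)  [2]
  a=18..21: none
  a=22: (22, -2, 31), (22, 2, 31)  [2]
  a=23: (23, -6, 30), (23, 6, 30)  [2]
  a=24: none
  a=25: (25, -24, 33), (25, 24, 33)  [2]
  a=26..30: none
Total reduced forms: 1 + 1 + 1 + 2 + 1 + 2 + 2 + 2 + 2 + 2 + 2 + 2 = 20
h = 20

20


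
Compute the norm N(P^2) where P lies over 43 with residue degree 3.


N(P^a) = p^(a*f)
= 43^(2*3)
= 43^6
= 6321363049

6321363049


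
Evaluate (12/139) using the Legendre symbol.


p = 139 is prime, so compute (12/139) with the reciprocity algorithm (Jacobi-symbol steps: pull out 2s via (2/n), flip via reciprocity, reduce):
  pull out 2: (2/139) = -1  (since 139 mod 8 = 3)
  pull out 2: (2/139) = -1  (since 139 mod 8 = 3)
  reciprocity: (3/139) -> -(139/3)
  reduce: (1/3)
  (1/3) = 1
Product of signs = -1
(12/139) = -1

-1


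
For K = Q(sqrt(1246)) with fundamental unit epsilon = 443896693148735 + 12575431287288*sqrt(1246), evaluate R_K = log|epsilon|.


epsilon = 443896693148735 + 12575431287288*sqrt(1246)
= 8.8779e+14
R = ln(8.8779e+14)
= 34.4198

34.4198


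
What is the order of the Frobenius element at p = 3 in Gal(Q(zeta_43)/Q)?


The Frobenius at p in Gal(Q(zeta_n)/Q) = (Z/nZ)* is the class of p, so its order is ord_43(3), the smallest k >= 1 with 3^k = 1 mod 43.
n = 43 = 43, phi(43) = 42; the order divides phi(n).
Divisors of 42: 1, 2, 3, 6, 7, 14, 21, 42
Repeated squaring mod 43: 3^1 = 3, 3^2 = 9, 3^4 = 38, 3^8 = 25, 3^16 = 23, 3^32 = 13
Test divisors in increasing order:
  k=1: 3^1 = 3 mod 43
  k=2: 3^2 = 9 mod 43
  k=3: 3^3 = 9 * 3 = 27 mod 43
  k=6: 3^6 = 38 * 9 = 41 mod 43
  k=7: 3^7 = 38 * 9 * 3 = 37 mod 43
  k=14: 3^14 = 25 * 38 * 9 = 36 mod 43
  k=21: 3^21 = 23 * 38 * 3 = 42 mod 43
  k=42: 3^42 = 13 * 25 * 9 = 1 mod 43  <- first divisor giving 1
Order = 42

42


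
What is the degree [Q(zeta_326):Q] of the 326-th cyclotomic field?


The degree equals Euler's totient phi(326).
326 = 2 * 163
phi(326) = 162

162


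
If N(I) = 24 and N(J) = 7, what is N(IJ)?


N(IJ) = N(I) * N(J)
= 24 * 7
= 168

168


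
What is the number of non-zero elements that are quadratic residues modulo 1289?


For prime p, the number of non-zero quadratic residues is (p-1)/2.
= (1289-1)/2
= 644

644


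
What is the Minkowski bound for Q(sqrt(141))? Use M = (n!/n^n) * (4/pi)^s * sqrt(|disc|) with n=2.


d = 141, d mod 4 = 1, so disc(K) = d = 141; |disc(K)| = 141
Real quadratic field, so n = 2, s = r2 = 0, r1 = 2
M = (n!/n^n) * (4/pi)^s * sqrt(|disc(K)|) = (2!/2^2) * (4/pi)^0 * sqrt(141)
= 0.5 * 1.000000 * 11.874342
= 5.9372

5.9372


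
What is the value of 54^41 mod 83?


p = 83 is prime and the exponent is (p-1)/2 = 41, so by Euler's criterion 54^41 = (54/83) = +1 or -1 mod 83.
Compute by square-and-multiply:
  41 = 32 + 8 + 1 (binary 101001)
  Repeated squaring mod 83: 54^1 = 54, 54^2 = 11, 54^4 = 38, 54^8 = 33, 54^16 = 10, 54^32 = 17
  54^41 = 54^32 * 54^8 * 54^1 = 17 * 33 * 54 mod 83
    17 * 33 = 561 = 63 mod 83
    63 * 54 = 3402 = 82 mod 83
  54^41 = 82 mod 83
Result 82 = p - 1 = -1 mod 83: 54 is a quadratic non-residue mod 83. As a residue in [0, p-1] the value is 82.
54^41 mod 83 = 82

82


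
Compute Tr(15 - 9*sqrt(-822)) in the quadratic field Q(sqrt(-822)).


Tr(a + b*sqrt(d)) = (a + b*sqrt(d)) + (a - b*sqrt(d)) = 2a
= 2 * (15)
= 30

30


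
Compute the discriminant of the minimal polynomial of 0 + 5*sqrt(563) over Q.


The element 0 + 5*sqrt(563) has minimal polynomial:
x^2 + 0*x - 14075
Discriminant = (0)^2 - 4*(-14075)
= 0 + 56300
= 56300

56300


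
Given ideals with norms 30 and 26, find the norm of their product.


N(IJ) = N(I) * N(J)
= 30 * 26
= 780

780


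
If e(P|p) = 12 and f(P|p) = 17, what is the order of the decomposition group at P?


|D_P| = e * f
= 12 * 17
= 204

204


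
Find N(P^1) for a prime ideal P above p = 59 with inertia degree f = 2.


N(P^a) = p^(a*f)
= 59^(1*2)
= 59^2
= 3481

3481


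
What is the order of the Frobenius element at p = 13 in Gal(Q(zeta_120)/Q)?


The Frobenius at p in Gal(Q(zeta_n)/Q) = (Z/nZ)* is the class of p, so its order is ord_120(13), the smallest k >= 1 with 13^k = 1 mod 120.
n = 120 = 2^3 * 3 * 5, phi(120) = 32; the order divides phi(n).
Divisors of 32: 1, 2, 4, 8, 16, 32
Repeated squaring mod 120: 13^1 = 13, 13^2 = 49, 13^4 = 1, 13^8 = 1, 13^16 = 1, 13^32 = 1
Test divisors in increasing order:
  k=1: 13^1 = 13 mod 120
  k=2: 13^2 = 49 mod 120
  k=4: 13^4 = 1 mod 120  <- first divisor giving 1
Order = 4

4


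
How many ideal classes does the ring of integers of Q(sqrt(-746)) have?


K = Q(sqrt(-746)). d mod 4 = 2, so D = disc(K) = 4d = -2984
h(K) equals the number of primitive reduced positive-definite forms (a, b, c) = a*x^2 + b*x*y + c*y^2 with b^2 - 4ac = D,
where reduced means |b| <= a <= c, with b >= 0 whenever |b| = a or a = c, and primitive means gcd(a, b, c) = 1.
Reduced forces 3a^2 <= |D| = 2984, so 1 <= a <= 31; b must have the parity of D, and c = (b^2 - D)/(4a) must be an integer >= a.
Enumerate a = 1..31, b in [-a, a]:
  a=1: (1, 0, 746)  [1]
  a=2: (2, 0, 373)  [1]
  a=3: (3, -2, 249), (3, 2, 249)  [2]
  a=4: none
  a=5: (5, -4, 150), (5, 4, 150)  [2]
  a=6: (6, -4, 125), (6, 4, 125)  [2]
  a=7..8: none
  a=9: (9, -2, 83), (9, 2, 83)  [2]
  a=10: (10, -4, 75), (10, 4, 75)  [2]
  a=11..14: none
  a=15: (15, -14, 53), (15, -4, 50), (15, 4, 50), (15, 14, 53)  [4]
  a=16: none
  a=17: (17, -12, 46), (17, 12, 46)  [2]
  a=18: (18, -16, 45), (18, 16, 45)  [2]
  a=19..22: none
  a=23: (23, -12, 34), (23, 12, 34)  [2]
  a=24: none
  a=25: (25, -4, 30), (25, 4, 30)  [2]
  a=26: none
  a=27: (27, -16, 30), (27, 16, 30)  [2]
  a=28..31: none
Total reduced forms: 1 + 1 + 2 + 2 + 2 + 2 + 2 + 4 + 2 + 2 + 2 + 2 + 2 = 26
h = 26

26


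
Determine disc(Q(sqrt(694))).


For K = Q(sqrt(d)) with d squarefree: disc(K) = d if d = 1 mod 4, and disc(K) = 4d if d = 2 or 3 mod 4.
Here d = 694, and d mod 4 = 2.
d = 2 mod 4, not 1 (O_K = Z[sqrt(d)]), so disc(K) = 4d = 4 * (694) = 2776

2776


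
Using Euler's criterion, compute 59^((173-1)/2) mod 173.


p = 173 is prime and the exponent is (p-1)/2 = 86, so by Euler's criterion 59^86 = (59/173) = +1 or -1 mod 173.
Compute by square-and-multiply:
  86 = 64 + 16 + 4 + 2 (binary 1010110)
  Repeated squaring mod 173: 59^1 = 59, 59^2 = 21, 59^4 = 95, 59^8 = 29, 59^16 = 149, 59^32 = 57, 59^64 = 135
  59^86 = 59^64 * 59^16 * 59^4 * 59^2 = 135 * 149 * 95 * 21 mod 173
    135 * 149 = 20115 = 47 mod 173
    47 * 95 = 4465 = 140 mod 173
    140 * 21 = 2940 = 172 mod 173
  59^86 = 172 mod 173
Result 172 = p - 1 = -1 mod 173: 59 is a quadratic non-residue mod 173. As a residue in [0, p-1] the value is 172.
59^86 mod 173 = 172

172


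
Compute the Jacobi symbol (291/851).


Compute (291/851) via quadratic reciprocity:
  reciprocity: (291/851) -> -(851/291)
  reduce: (269/291)
  reciprocity: (269/291) -> +(291/269)
  reduce: (22/269)
  pull out 2: (2/269) = -1  (since 269 mod 8 = 5)
  reciprocity: (11/269) -> +(269/11)
  reduce: (5/11)
  reciprocity: (5/11) -> +(11/5)
  reduce: (1/5)
  (1/5) = 1
Product of signs = 1

1


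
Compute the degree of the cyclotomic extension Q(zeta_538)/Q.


The degree equals Euler's totient phi(538).
538 = 2 * 269
phi(538) = 268

268


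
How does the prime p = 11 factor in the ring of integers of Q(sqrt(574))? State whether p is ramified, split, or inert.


K = Q(sqrt(574)). Since d mod 4 = 2, disc(K) = 2296.
Check p | disc: 2296 mod 11 = 8.
p does not divide disc. Compute Legendre symbol (d/p):
2^((11-1)/2) mod 11 = -1
(d/p) = -1, so p is inert: (p) stays prime with e=1, f=2, g=1.
Therefore p is inert.

inert


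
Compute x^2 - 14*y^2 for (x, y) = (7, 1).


x^2 - d*y^2
= 7^2 - 14*1^2
= 49 - 14
= 35

35


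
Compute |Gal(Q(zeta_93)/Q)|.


|Gal(Q(zeta_93)/Q)| = phi(93)
= 60

60


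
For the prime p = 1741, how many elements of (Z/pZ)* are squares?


For prime p, the number of non-zero quadratic residues is (p-1)/2.
= (1741-1)/2
= 870

870


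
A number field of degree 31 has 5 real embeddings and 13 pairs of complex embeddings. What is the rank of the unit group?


By Dirichlet's unit theorem:
rank = r1 + r2 - 1
= 5 + 13 - 1
= 17

17


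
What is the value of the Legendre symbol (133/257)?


p = 257 is prime, so compute (133/257) with the reciprocity algorithm (Jacobi-symbol steps: pull out 2s via (2/n), flip via reciprocity, reduce):
  reciprocity: (133/257) -> +(257/133)
  reduce: (124/133)
  pull out 2: (2/133) = -1  (since 133 mod 8 = 5)
  pull out 2: (2/133) = -1  (since 133 mod 8 = 5)
  reciprocity: (31/133) -> +(133/31)
  reduce: (9/31)
  reciprocity: (9/31) -> +(31/9)
  reduce: (4/9)
  pull out 2: (2/9) = +1  (since 9 mod 8 = 1)
  pull out 2: (2/9) = +1  (since 9 mod 8 = 1)
  (1/9) = 1
Product of signs = 1
(133/257) = 1

1


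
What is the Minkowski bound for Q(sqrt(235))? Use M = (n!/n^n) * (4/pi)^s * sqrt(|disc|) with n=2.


d = 235, d mod 4 = 3, so disc(K) = 4d = 940; |disc(K)| = 940
Real quadratic field, so n = 2, s = r2 = 0, r1 = 2
M = (n!/n^n) * (4/pi)^s * sqrt(|disc(K)|) = (2!/2^2) * (4/pi)^0 * sqrt(940)
= 0.5 * 1.000000 * 30.659419
= 15.3297

15.3297


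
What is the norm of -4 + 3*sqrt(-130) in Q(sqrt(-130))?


N(a + b*sqrt(d)) = a^2 - d*b^2
= (-4)^2 - (-130)*(3)^2
= 16 + 1170
= 1186

1186


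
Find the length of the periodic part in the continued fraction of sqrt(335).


Run the CF algorithm for sqrt(335).
a_0 = floor(sqrt(335)) = 18; set m_0=0, q_0=1.
Recurrence: m' = q*a - m,  q' = (d - m'^2)/q,  a' = floor((a_0 + m')/q').
  step 1: m=18, q=11, a=3
  step 2: m=15, q=10, a=3
  step 3: m=15, q=11, a=3
  step 4: m=18, q=1, a=36
a_4 = 2*a_0 = 36, so the period closes here.
sqrt(335) = [18; 3, 3, 3, 36]
Period length = 4

4


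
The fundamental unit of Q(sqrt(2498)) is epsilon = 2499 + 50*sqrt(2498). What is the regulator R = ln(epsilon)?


epsilon = 2499 + 50*sqrt(2498)
= 4997.9998
R = ln(4997.9998)
= 8.5168

8.5168


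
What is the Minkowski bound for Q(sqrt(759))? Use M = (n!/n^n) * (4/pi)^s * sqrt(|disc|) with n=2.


d = 759, d mod 4 = 3, so disc(K) = 4d = 3036; |disc(K)| = 3036
Real quadratic field, so n = 2, s = r2 = 0, r1 = 2
M = (n!/n^n) * (4/pi)^s * sqrt(|disc(K)|) = (2!/2^2) * (4/pi)^0 * sqrt(3036)
= 0.5 * 1.000000 * 55.099909
= 27.5500

27.5500


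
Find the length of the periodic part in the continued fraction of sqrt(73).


Run the CF algorithm for sqrt(73).
a_0 = floor(sqrt(73)) = 8; set m_0=0, q_0=1.
Recurrence: m' = q*a - m,  q' = (d - m'^2)/q,  a' = floor((a_0 + m')/q').
  step 1: m=8, q=9, a=1
  step 2: m=1, q=8, a=1
  step 3: m=7, q=3, a=5
  step 4: m=8, q=3, a=5
  step 5: m=7, q=8, a=1
  step 6: m=1, q=9, a=1
  step 7: m=8, q=1, a=16
a_7 = 2*a_0 = 16, so the period closes here.
sqrt(73) = [8; 1, 1, 5, 5, 1, 1, 16]
Period length = 7

7


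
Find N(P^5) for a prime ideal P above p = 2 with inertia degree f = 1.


N(P^a) = p^(a*f)
= 2^(5*1)
= 2^5
= 32

32


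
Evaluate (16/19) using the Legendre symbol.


p = 19 is prime, so compute (16/19) with the reciprocity algorithm (Jacobi-symbol steps: pull out 2s via (2/n), flip via reciprocity, reduce):
  pull out 2: (2/19) = -1  (since 19 mod 8 = 3)
  pull out 2: (2/19) = -1  (since 19 mod 8 = 3)
  pull out 2: (2/19) = -1  (since 19 mod 8 = 3)
  pull out 2: (2/19) = -1  (since 19 mod 8 = 3)
  (1/19) = 1
Product of signs = 1
(16/19) = 1

1


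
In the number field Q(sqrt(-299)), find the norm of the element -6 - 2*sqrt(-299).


N(a + b*sqrt(d)) = a^2 - d*b^2
= (-6)^2 - (-299)*(-2)^2
= 36 + 1196
= 1232

1232


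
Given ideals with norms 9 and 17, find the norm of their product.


N(IJ) = N(I) * N(J)
= 9 * 17
= 153

153


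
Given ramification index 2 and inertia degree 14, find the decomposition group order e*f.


|D_P| = e * f
= 2 * 14
= 28

28


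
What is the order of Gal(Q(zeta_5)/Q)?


|Gal(Q(zeta_5)/Q)| = phi(5)
= 4

4


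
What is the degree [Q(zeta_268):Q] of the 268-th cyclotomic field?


The degree equals Euler's totient phi(268).
268 = 2^2 * 67
phi(268) = 132

132


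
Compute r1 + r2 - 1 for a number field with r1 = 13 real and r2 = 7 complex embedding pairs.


By Dirichlet's unit theorem:
rank = r1 + r2 - 1
= 13 + 7 - 1
= 19

19


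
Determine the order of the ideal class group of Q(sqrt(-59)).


K = Q(sqrt(-59)). d mod 4 = 1, so D = disc(K) = d = -59
h(K) equals the number of primitive reduced positive-definite forms (a, b, c) = a*x^2 + b*x*y + c*y^2 with b^2 - 4ac = D,
where reduced means |b| <= a <= c, with b >= 0 whenever |b| = a or a = c, and primitive means gcd(a, b, c) = 1.
Reduced forces 3a^2 <= |D| = 59, so 1 <= a <= 4; b must have the parity of D, and c = (b^2 - D)/(4a) must be an integer >= a.
Enumerate a = 1..4, b in [-a, a]:
  a=1: (1, 1, 15)  [1]
  a=2: none
  a=3: (3, -1, 5), (3, 1, 5)  [2]
  a=4: none
Total reduced forms: 1 + 2 = 3
h = 3

3


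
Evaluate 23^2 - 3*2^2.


x^2 - d*y^2
= 23^2 - 3*2^2
= 529 - 12
= 517

517


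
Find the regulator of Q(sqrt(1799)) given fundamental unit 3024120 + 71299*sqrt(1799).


epsilon = 3024120 + 71299*sqrt(1799)
= 6.0482e+06
R = ln(6.0482e+06)
= 15.6153

15.6153


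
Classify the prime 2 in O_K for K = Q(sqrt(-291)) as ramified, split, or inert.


K = Q(sqrt(-291)). Since d mod 4 = 1, disc(K) = -291.
Check p | disc: -291 mod 2 = 1.
p=2 does not divide disc (d is 1 mod 4). 2 splits iff d = 1 mod 8.
d mod 8 = 5, so (d/2) = -1.
(d/p) = -1, so p is inert: (p) stays prime with e=1, f=2, g=1.
Therefore p is inert.

inert


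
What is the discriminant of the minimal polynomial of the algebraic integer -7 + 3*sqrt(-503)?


The element -7 + 3*sqrt(-503) has minimal polynomial:
x^2 + 14*x + 4576
Discriminant = (14)^2 - 4*(4576)
= 196 - 18304
= -18108

-18108


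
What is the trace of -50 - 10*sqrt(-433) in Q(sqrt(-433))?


Tr(a + b*sqrt(d)) = (a + b*sqrt(d)) + (a - b*sqrt(d)) = 2a
= 2 * (-50)
= -100

-100


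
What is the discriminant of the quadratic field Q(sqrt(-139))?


For K = Q(sqrt(d)) with d squarefree: disc(K) = d if d = 1 mod 4, and disc(K) = 4d if d = 2 or 3 mod 4.
Here d = -139, and d mod 4 = 1.
d = 1 mod 4 (O_K = Z[(1+sqrt(d))/2]), so disc(K) = d = -139

-139


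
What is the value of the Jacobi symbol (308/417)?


Compute (308/417) via quadratic reciprocity:
  pull out 2: (2/417) = +1  (since 417 mod 8 = 1)
  pull out 2: (2/417) = +1  (since 417 mod 8 = 1)
  reciprocity: (77/417) -> +(417/77)
  reduce: (32/77)
  pull out 2: (2/77) = -1  (since 77 mod 8 = 5)
  pull out 2: (2/77) = -1  (since 77 mod 8 = 5)
  pull out 2: (2/77) = -1  (since 77 mod 8 = 5)
  pull out 2: (2/77) = -1  (since 77 mod 8 = 5)
  pull out 2: (2/77) = -1  (since 77 mod 8 = 5)
  (1/77) = 1
Product of signs = -1

-1


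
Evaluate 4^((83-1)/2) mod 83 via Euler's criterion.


p = 83 is prime and the exponent is (p-1)/2 = 41, so by Euler's criterion 4^41 = (4/83) = +1 or -1 mod 83.
Compute by square-and-multiply:
  41 = 32 + 8 + 1 (binary 101001)
  Repeated squaring mod 83: 4^1 = 4, 4^2 = 16, 4^4 = 7, 4^8 = 49, 4^16 = 77, 4^32 = 36
  4^41 = 4^32 * 4^8 * 4^1 = 36 * 49 * 4 mod 83
    36 * 49 = 1764 = 21 mod 83
    21 * 4 = 84 = 1 mod 83
  4^41 = 1 mod 83
Result 1: 4 is a quadratic residue mod 83.
4^41 mod 83 = 1

1


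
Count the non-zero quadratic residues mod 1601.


For prime p, the number of non-zero quadratic residues is (p-1)/2.
= (1601-1)/2
= 800

800


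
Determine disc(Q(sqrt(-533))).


For K = Q(sqrt(d)) with d squarefree: disc(K) = d if d = 1 mod 4, and disc(K) = 4d if d = 2 or 3 mod 4.
Here d = -533, and d mod 4 = 3.
d = 3 mod 4, not 1 (O_K = Z[sqrt(d)]), so disc(K) = 4d = 4 * (-533) = -2132

-2132


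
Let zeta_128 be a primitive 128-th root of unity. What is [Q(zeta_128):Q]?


The degree equals Euler's totient phi(128).
128 = 2^7
phi(128) = 64

64


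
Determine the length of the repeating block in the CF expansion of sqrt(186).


Run the CF algorithm for sqrt(186).
a_0 = floor(sqrt(186)) = 13; set m_0=0, q_0=1.
Recurrence: m' = q*a - m,  q' = (d - m'^2)/q,  a' = floor((a_0 + m')/q').
  step 1: m=13, q=17, a=1
  step 2: m=4, q=10, a=1
  step 3: m=6, q=15, a=1
  step 4: m=9, q=7, a=3
  step 5: m=12, q=6, a=4
  step 6: m=12, q=7, a=3
  step 7: m=9, q=15, a=1
  step 8: m=6, q=10, a=1
  step 9: m=4, q=17, a=1
  step 10: m=13, q=1, a=26
a_10 = 2*a_0 = 26, so the period closes here.
sqrt(186) = [13; 1, 1, 1, 3, 4, 3, 1, 1, 1, 26]
Period length = 10

10
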